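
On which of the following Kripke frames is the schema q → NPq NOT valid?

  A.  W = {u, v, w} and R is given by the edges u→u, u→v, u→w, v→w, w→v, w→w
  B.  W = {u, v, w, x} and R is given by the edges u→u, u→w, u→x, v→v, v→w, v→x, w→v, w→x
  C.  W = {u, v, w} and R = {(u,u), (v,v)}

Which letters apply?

The schema q → NPq is axiom B; it is valid on a frame iff R is symmetric.
(A) R is not symmetric (u R v but not v R u), so the schema fails here.
(B) R is not symmetric (u R w but not w R u), so the schema fails here.
(C) R is symmetric (every R-edge is matched by its reverse), so the schema is valid here.

A, B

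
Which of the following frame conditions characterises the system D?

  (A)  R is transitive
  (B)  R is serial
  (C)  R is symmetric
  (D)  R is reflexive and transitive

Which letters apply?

B

(A) this class determines K4, not D.
(B) D is sound and complete for exactly this class.
(C) this class determines KB, not D.
(D) this class determines S4, not D.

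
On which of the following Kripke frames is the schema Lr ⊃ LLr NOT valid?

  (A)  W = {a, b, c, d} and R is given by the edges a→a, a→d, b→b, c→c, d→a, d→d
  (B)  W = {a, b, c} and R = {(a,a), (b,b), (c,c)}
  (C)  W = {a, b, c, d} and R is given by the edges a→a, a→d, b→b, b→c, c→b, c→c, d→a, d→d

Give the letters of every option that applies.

none

The schema Lr ⊃ LLr is axiom 4; it is valid on a frame iff R is transitive.
(A) R is transitive (R is closed under composition), so the schema is valid here.
(B) R is transitive (R is closed under composition), so the schema is valid here.
(C) R is transitive (R is closed under composition), so the schema is valid here.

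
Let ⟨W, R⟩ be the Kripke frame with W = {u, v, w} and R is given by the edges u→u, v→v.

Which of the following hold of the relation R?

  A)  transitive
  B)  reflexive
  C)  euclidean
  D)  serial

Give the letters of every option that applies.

(A) transitive: R is closed under composition.
(B) not reflexive: not w R w.
(C) euclidean: any two R-successors of the same world are R-related.
(D) not serial: w has no R-successor.

A, C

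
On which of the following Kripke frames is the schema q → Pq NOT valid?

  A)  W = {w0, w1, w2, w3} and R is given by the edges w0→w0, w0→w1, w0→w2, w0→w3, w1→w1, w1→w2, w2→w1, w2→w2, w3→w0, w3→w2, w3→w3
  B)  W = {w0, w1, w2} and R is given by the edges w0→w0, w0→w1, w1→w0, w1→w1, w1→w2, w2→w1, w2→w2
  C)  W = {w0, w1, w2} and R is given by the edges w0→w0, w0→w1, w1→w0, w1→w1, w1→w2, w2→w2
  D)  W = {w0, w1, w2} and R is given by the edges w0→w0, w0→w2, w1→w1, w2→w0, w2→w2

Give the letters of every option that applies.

The schema q → Pq is the dual of axiom T; it is valid on a frame iff R is reflexive.
(A) R is reflexive (each world relates to itself), so the schema is valid here.
(B) R is reflexive (each world relates to itself), so the schema is valid here.
(C) R is reflexive (each world relates to itself), so the schema is valid here.
(D) R is reflexive (each world relates to itself), so the schema is valid here.

none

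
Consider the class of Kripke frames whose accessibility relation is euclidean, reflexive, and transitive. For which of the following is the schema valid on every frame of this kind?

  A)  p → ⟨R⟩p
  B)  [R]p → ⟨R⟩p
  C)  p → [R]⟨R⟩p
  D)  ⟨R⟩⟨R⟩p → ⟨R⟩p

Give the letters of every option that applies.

A relation that is euclidean, reflexive, and transitive is also serial and symmetric.
(A) p → ⟨R⟩p (the dual of axiom T) characterises the reflexive frames. Every such R is reflexive — valid.
(B) [R]p → ⟨R⟩p (axiom D) characterises the serial frames. Every such R is serial — valid.
(C) p → [R]⟨R⟩p is axiom B, which corresponds to symmetry. Every such R is symmetric — valid.
(D) ⟨R⟩⟨R⟩p → ⟨R⟩p (the dual of axiom 4) characterises the transitive frames. Every such R is transitive — valid.

A, B, C, D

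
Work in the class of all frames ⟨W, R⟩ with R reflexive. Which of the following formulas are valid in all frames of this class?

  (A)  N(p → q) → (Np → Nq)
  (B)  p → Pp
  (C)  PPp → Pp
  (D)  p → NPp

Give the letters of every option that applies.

A reflexive relation is serial.
(A) this is just K, valid on every normal frame.
(B) p → Pp (the dual of axiom T) characterises the reflexive frames. Every such R is reflexive — valid.
(C) PPp → Pp is the dual of axiom 4; it is valid on a frame exactly when R is transitive. Such an R need not be transitive, so not valid.
(D) p → NPp is axiom B, which corresponds to symmetry. Such an R need not be symmetric — not valid.

A, B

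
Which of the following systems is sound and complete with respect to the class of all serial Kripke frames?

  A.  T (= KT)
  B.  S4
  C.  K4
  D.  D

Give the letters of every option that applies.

D

(A) T (= KT) is determined by the class of reflexive frames.
(B) S4 is determined by the class of reflexive and transitive frames.
(C) K4 is determined by the class of transitive frames.
(D) D is determined by exactly this class.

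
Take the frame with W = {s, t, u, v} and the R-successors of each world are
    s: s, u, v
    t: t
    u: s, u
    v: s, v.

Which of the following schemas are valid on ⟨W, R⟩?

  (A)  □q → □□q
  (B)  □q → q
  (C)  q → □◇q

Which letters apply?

B, C

R is reflexive: each world relates to itself.
R is symmetric: every R-edge is matched by its reverse.
R is not transitive: u R s and s R v but not u R v.
(A) □q → □□q is axiom 4; it is valid on a frame exactly when R is transitive. R is not transitive, so not valid.
(B) axiom T: valid iff R is reflexive. R is reflexive — valid.
(C) axiom B: valid iff R is symmetric. R is symmetric — valid.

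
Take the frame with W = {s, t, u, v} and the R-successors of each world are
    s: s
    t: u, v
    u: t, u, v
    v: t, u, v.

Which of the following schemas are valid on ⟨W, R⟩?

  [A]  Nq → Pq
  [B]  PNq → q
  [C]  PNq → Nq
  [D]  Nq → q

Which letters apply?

R is not reflexive: not t R t.
R is symmetric: every R-edge is matched by its reverse.
R is not euclidean: u R t and u R t but not t R t.
R is serial: every world has an R-successor.
(A) Nq → Pq is axiom D; it is valid on a frame exactly when R is serial. R is serial, so valid.
(B) the dual of axiom B: valid iff R is symmetric. R is symmetric — valid.
(C) PNq → Nq (the dual of axiom 5) characterises the euclidean frames. R is not euclidean — not valid.
(D) axiom T: valid iff R is reflexive. R is not reflexive — not valid.

A, B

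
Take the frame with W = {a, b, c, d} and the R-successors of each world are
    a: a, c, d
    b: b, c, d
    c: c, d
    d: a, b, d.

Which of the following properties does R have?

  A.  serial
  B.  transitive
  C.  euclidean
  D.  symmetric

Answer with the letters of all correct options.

(A) serial: every world has an R-successor.
(B) not transitive: a R d and d R b but not a R b.
(C) not euclidean: a R c and a R a but not c R a.
(D) not symmetric: a R c but not c R a.

A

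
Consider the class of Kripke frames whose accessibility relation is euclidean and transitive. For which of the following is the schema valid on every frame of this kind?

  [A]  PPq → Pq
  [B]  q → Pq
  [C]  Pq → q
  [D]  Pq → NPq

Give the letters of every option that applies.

A, D

(A) PPq → Pq (the dual of axiom 4) characterises the transitive frames. Every such R is transitive — valid.
(B) the dual of axiom T: valid iff R is reflexive. Such an R need not be reflexive — not valid.
(C) Pq → q is valid only on frames where every R-edge is a self-loop. Such an R need not be a subset of the identity — not valid.
(D) Pq → NPq is axiom 5, which corresponds to the euclidean property. Every such R is euclidean — valid.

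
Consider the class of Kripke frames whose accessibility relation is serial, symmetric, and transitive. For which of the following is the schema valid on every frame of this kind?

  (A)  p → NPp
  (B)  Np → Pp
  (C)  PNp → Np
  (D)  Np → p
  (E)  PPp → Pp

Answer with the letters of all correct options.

A, B, C, D, E

A serial symmetric transitive relation is reflexive (take any v with uRv; symmetry gives vRu and transitivity gives uRu), hence an equivalence relation.
(A) axiom B: valid iff R is symmetric. Every such R is symmetric — valid.
(B) axiom D: valid iff R is serial. Every such R is serial — valid.
(C) PNp → Np is the dual of axiom 5; it is valid on a frame exactly when R is euclidean. Every such R is euclidean, so valid.
(D) axiom T: valid iff R is reflexive. Every such R is reflexive — valid.
(E) PPp → Pp is the dual of axiom 4; it is valid on a frame exactly when R is transitive. Every such R is transitive, so valid.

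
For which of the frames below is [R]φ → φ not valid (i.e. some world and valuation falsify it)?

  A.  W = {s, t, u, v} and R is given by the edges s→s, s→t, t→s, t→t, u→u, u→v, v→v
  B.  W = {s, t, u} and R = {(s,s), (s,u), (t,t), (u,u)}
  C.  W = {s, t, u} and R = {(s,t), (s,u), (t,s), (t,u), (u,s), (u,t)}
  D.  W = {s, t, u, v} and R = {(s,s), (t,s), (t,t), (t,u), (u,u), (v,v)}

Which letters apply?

The schema [R]φ → φ is axiom T; it is valid on a frame iff R is reflexive.
(A) R is reflexive (each world relates to itself), so the schema is valid here.
(B) R is reflexive (each world relates to itself), so the schema is valid here.
(C) R is not reflexive (not s R s), so the schema fails here.
(D) R is reflexive (each world relates to itself), so the schema is valid here.

C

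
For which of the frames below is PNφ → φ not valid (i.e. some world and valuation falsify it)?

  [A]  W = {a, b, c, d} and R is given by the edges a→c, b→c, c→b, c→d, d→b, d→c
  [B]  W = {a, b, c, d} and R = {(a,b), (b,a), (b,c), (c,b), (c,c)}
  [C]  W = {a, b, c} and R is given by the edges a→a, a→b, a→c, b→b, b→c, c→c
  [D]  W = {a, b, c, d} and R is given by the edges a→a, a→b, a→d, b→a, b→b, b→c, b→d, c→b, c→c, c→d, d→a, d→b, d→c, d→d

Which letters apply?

The schema PNφ → φ is the dual of axiom B; it is valid on a frame iff R is symmetric.
(A) R is not symmetric (a R c but not c R a), so the schema fails here.
(B) R is symmetric (every R-edge is matched by its reverse), so the schema is valid here.
(C) R is not symmetric (a R b but not b R a), so the schema fails here.
(D) R is symmetric (every R-edge is matched by its reverse), so the schema is valid here.

A, C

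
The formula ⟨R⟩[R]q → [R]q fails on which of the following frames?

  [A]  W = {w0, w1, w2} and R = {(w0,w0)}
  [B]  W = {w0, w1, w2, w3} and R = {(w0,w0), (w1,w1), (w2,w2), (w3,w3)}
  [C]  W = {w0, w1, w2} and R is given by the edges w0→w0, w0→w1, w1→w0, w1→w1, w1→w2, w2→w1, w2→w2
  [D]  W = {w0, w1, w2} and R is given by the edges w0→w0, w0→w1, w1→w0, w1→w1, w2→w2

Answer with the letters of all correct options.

C

The schema ⟨R⟩[R]q → [R]q is the dual of axiom 5; it is valid on a frame iff R is euclidean.
(A) R is euclidean (any two R-successors of the same world are R-related), so the schema is valid here.
(B) R is euclidean (any two R-successors of the same world are R-related), so the schema is valid here.
(C) R is not euclidean (w1 R w0 and w1 R w2 but not w0 R w2), so the schema fails here.
(D) R is euclidean (any two R-successors of the same world are R-related), so the schema is valid here.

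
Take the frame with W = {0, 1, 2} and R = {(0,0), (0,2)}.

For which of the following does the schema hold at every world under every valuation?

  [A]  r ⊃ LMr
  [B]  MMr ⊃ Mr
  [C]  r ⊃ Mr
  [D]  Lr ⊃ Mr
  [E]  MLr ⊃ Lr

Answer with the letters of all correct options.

B

R is not reflexive: not 1 R 1.
R is not symmetric: 0 R 2 but not 2 R 0.
R is transitive: R is closed under composition.
R is not euclidean: 0 R 2 and 0 R 0 but not 2 R 0.
R is not serial: 1 has no R-successor.
(A) r ⊃ LMr is axiom B, which corresponds to symmetry. R is not symmetric — not valid.
(B) the dual of axiom 4: valid iff R is transitive. R is transitive — valid.
(C) the dual of axiom T: valid iff R is reflexive. R is not reflexive — not valid.
(D) Lr ⊃ Mr is axiom D; it is valid on a frame exactly when R is serial. R is not serial, so not valid.
(E) MLr ⊃ Lr is the dual of axiom 5; it is valid on a frame exactly when R is euclidean. R is not euclidean, so not valid.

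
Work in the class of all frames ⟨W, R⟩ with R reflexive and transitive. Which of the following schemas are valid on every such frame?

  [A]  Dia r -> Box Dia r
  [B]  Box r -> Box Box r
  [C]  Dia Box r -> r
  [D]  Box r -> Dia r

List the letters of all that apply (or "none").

Reflexive relations are serial.
(A) axiom 5: valid iff R is euclidean. Such an R need not be euclidean — not valid.
(B) axiom 4: valid iff R is transitive. Every such R is transitive — valid.
(C) Dia Box r -> r (the dual of axiom B) characterises the symmetric frames. Such an R need not be symmetric — not valid.
(D) Box r -> Dia r is axiom D; it is valid on a frame exactly when R is serial. Every such R is serial, so valid.

B, D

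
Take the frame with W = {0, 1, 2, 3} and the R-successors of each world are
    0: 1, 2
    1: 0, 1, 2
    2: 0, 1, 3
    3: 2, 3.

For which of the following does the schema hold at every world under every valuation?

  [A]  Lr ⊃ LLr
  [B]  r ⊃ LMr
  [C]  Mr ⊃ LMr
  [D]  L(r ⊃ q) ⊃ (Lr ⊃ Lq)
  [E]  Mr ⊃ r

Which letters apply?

B, D

R is symmetric: every R-edge is matched by its reverse.
R is not transitive: 0 R 1 and 1 R 0 but not 0 R 0.
R is not euclidean: 2 R 0 and 2 R 3 but not 0 R 3.
R is not a subset of the identity: 0 R 1 with 0 ≠ 1.
(A) Lr ⊃ LLr is axiom 4, which corresponds to transitivity. R is not transitive — not valid.
(B) axiom B: valid iff R is symmetric. R is symmetric — valid.
(C) axiom 5: valid iff R is euclidean. R is not euclidean — not valid.
(D) L(r ⊃ q) ⊃ (Lr ⊃ Lq) is axiom K, valid on every Kripke frame — valid.
(E) Mr ⊃ r is valid only on frames where every R-edge is a self-loop. Here R ⊄ identity — not valid.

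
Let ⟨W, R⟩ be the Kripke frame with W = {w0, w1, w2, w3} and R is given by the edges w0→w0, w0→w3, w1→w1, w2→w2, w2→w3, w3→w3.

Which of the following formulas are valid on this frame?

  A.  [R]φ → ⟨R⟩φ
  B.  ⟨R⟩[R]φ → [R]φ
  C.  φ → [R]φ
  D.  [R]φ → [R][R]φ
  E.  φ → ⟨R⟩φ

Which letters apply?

A, D, E

R is reflexive: each world relates to itself.
R is transitive: R is closed under composition.
R is not euclidean: w0 R w3 and w0 R w0 but not w3 R w0.
R is serial: every world has an R-successor.
R is not a subset of the identity: w0 R w3 with w0 ≠ w3.
(A) [R]φ → ⟨R⟩φ is axiom D; it is valid on a frame exactly when R is serial. R is serial, so valid.
(B) the dual of axiom 5: valid iff R is euclidean. R is not euclidean — not valid.
(C) φ → [R]φ is valid only on frames where every R-edge is a self-loop. Here R ⊄ identity — not valid.
(D) axiom 4: valid iff R is transitive. R is transitive — valid.
(E) the dual of axiom T: valid iff R is reflexive. R is reflexive — valid.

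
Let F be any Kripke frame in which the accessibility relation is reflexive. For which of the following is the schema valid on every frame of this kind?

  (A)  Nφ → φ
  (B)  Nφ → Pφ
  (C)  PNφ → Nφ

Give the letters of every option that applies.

A reflexive relation is serial.
(A) axiom T: valid iff R is reflexive. Every such R is reflexive — valid.
(B) axiom D: valid iff R is serial. Every such R is serial — valid.
(C) PNφ → Nφ (the dual of axiom 5) characterises the euclidean frames. Such an R need not be euclidean — not valid.

A, B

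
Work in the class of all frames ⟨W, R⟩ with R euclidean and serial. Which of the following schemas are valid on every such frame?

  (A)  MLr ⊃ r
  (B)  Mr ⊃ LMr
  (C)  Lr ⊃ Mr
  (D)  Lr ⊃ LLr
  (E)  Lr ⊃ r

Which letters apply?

B, C

(A) the dual of axiom B: valid iff R is symmetric. Such an R need not be symmetric — not valid.
(B) Mr ⊃ LMr is axiom 5; it is valid on a frame exactly when R is euclidean. Every such R is euclidean, so valid.
(C) axiom D: valid iff R is serial. Every such R is serial — valid.
(D) Lr ⊃ LLr is axiom 4, which corresponds to transitivity. Such an R need not be transitive — not valid.
(E) axiom T: valid iff R is reflexive. Such an R need not be reflexive — not valid.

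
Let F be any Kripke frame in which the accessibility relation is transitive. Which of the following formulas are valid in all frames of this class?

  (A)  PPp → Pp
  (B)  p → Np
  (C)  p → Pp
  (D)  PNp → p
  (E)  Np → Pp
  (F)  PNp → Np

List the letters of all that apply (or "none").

(A) PPp → Pp (the dual of axiom 4) characterises the transitive frames. Every such R is transitive — valid.
(B) p → Np is valid only on frames where every R-edge is a self-loop. Such an R need not be a subset of the identity — not valid.
(C) p → Pp is the dual of axiom T, which corresponds to reflexivity. Such an R need not be reflexive — not valid.
(D) PNp → p (the dual of axiom B) characterises the symmetric frames. Such an R need not be symmetric — not valid.
(E) Np → Pp is axiom D, which corresponds to seriality. Such an R need not be serial — not valid.
(F) PNp → Np (the dual of axiom 5) characterises the euclidean frames. Such an R need not be euclidean — not valid.

A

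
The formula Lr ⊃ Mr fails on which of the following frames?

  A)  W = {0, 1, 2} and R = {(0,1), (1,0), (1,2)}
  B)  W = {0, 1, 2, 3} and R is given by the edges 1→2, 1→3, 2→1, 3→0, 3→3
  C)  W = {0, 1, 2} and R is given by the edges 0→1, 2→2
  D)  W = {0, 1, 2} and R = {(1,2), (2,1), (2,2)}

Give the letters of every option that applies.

A, B, C, D

The schema Lr ⊃ Mr is axiom D; it is valid on a frame iff R is serial.
(A) R is not serial (2 has no R-successor), so the schema fails here.
(B) R is not serial (0 has no R-successor), so the schema fails here.
(C) R is not serial (1 has no R-successor), so the schema fails here.
(D) R is not serial (0 has no R-successor), so the schema fails here.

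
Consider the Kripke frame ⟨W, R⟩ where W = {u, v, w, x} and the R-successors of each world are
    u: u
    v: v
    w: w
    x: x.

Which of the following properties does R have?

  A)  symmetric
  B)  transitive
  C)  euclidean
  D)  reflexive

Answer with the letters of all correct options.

(A) symmetric: every R-edge is matched by its reverse.
(B) transitive: R is closed under composition.
(C) euclidean: any two R-successors of the same world are R-related.
(D) reflexive: each world relates to itself.

A, B, C, D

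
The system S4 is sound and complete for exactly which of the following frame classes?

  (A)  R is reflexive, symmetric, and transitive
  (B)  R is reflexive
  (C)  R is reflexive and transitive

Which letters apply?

C

(A) this class determines S5, not S4.
(B) this class determines T (= KT), not S4.
(C) S4 is sound and complete for exactly this class.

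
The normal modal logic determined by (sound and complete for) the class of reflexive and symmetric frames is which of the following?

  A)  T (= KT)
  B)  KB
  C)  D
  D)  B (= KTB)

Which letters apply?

(A) T (= KT) is determined by the class of reflexive frames.
(B) KB is determined by the class of symmetric frames.
(C) D is determined by the class of serial frames.
(D) B (= KTB) is determined by exactly this class.

D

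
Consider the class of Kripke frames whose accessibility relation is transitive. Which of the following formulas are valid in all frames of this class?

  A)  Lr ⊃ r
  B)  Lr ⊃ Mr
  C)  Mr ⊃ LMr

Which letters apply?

none

(A) Lr ⊃ r is axiom T, which corresponds to reflexivity. Such an R need not be reflexive — not valid.
(B) Lr ⊃ Mr is axiom D, which corresponds to seriality. Such an R need not be serial — not valid.
(C) Mr ⊃ LMr is axiom 5, which corresponds to the euclidean property. Such an R need not be euclidean — not valid.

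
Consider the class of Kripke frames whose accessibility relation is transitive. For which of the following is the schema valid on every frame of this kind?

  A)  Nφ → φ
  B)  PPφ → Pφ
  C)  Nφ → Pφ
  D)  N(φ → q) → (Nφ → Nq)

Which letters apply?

B, D

(A) axiom T: valid iff R is reflexive. Such an R need not be reflexive — not valid.
(B) PPφ → Pφ (the dual of axiom 4) characterises the transitive frames. Every such R is transitive — valid.
(C) Nφ → Pφ is axiom D, which corresponds to seriality. Such an R need not be serial — not valid.
(D) N(φ → q) → (Nφ → Nq) is the K axiom; it holds on all frames — valid.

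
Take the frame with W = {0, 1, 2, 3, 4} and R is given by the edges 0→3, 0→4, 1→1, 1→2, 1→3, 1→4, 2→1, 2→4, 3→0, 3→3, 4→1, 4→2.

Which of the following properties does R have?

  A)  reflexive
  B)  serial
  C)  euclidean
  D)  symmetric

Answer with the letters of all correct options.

(A) not reflexive: not 0 R 0.
(B) serial: every world has an R-successor.
(C) not euclidean: 0 R 3 and 0 R 4 but not 3 R 4.
(D) not symmetric: 0 R 4 but not 4 R 0.

B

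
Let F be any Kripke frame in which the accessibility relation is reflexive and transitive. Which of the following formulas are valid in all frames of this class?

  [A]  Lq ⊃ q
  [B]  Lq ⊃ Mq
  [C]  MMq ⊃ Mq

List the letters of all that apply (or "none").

Reflexive relations are serial.
(A) Lq ⊃ q is axiom T; it is valid on a frame exactly when R is reflexive. Every such R is reflexive, so valid.
(B) Lq ⊃ Mq is axiom D; it is valid on a frame exactly when R is serial. Every such R is serial, so valid.
(C) MMq ⊃ Mq is the dual of axiom 4; it is valid on a frame exactly when R is transitive. Every such R is transitive, so valid.

A, B, C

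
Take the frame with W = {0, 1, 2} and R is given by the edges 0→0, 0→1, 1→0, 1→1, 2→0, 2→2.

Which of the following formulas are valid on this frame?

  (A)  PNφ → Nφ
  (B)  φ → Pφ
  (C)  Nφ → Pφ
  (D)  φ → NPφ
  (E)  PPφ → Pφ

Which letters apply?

B, C

R is reflexive: each world relates to itself.
R is not symmetric: 2 R 0 but not 0 R 2.
R is not transitive: 2 R 0 and 0 R 1 but not 2 R 1.
R is not euclidean: 2 R 0 and 2 R 2 but not 0 R 2.
R is serial: every world has an R-successor.
(A) PNφ → Nφ is the dual of axiom 5; it is valid on a frame exactly when R is euclidean. R is not euclidean, so not valid.
(B) φ → Pφ is the dual of axiom T, which corresponds to reflexivity. R is reflexive — valid.
(C) Nφ → Pφ (axiom D) characterises the serial frames. R is serial — valid.
(D) axiom B: valid iff R is symmetric. R is not symmetric — not valid.
(E) PPφ → Pφ (the dual of axiom 4) characterises the transitive frames. R is not transitive — not valid.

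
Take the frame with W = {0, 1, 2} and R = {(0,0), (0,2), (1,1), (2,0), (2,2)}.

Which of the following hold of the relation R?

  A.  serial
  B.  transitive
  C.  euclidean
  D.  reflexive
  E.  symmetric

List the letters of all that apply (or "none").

(A) serial: every world has an R-successor.
(B) transitive: R is closed under composition.
(C) euclidean: any two R-successors of the same world are R-related.
(D) reflexive: each world relates to itself.
(E) symmetric: every R-edge is matched by its reverse.

A, B, C, D, E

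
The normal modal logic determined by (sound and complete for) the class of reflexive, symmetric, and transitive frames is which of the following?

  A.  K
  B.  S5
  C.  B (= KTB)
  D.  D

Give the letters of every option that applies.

B

(A) K is determined by the class of arbitrary frames.
(B) S5 is determined by exactly this class.
(C) B (= KTB) is determined by the class of reflexive and symmetric frames.
(D) D is determined by the class of serial frames.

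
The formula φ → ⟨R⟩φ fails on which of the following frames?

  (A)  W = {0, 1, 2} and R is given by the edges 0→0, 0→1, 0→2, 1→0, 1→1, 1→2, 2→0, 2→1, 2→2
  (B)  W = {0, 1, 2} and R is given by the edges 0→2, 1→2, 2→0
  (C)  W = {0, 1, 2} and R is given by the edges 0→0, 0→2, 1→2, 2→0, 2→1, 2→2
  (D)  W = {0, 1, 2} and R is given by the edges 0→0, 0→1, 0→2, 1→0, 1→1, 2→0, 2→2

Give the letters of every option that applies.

The schema φ → ⟨R⟩φ is the dual of axiom T; it is valid on a frame iff R is reflexive.
(A) R is reflexive (each world relates to itself), so the schema is valid here.
(B) R is not reflexive (not 0 R 0), so the schema fails here.
(C) R is not reflexive (not 1 R 1), so the schema fails here.
(D) R is reflexive (each world relates to itself), so the schema is valid here.

B, C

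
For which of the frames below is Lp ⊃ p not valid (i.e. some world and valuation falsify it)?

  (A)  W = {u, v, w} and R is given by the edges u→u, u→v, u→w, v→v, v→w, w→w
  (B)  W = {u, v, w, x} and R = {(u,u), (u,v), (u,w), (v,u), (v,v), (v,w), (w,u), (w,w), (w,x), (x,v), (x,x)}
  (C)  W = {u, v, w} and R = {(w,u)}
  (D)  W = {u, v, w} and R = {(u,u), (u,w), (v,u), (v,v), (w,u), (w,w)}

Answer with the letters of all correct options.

C

The schema Lp ⊃ p is axiom T; it is valid on a frame iff R is reflexive.
(A) R is reflexive (each world relates to itself), so the schema is valid here.
(B) R is reflexive (each world relates to itself), so the schema is valid here.
(C) R is not reflexive (not u R u), so the schema fails here.
(D) R is reflexive (each world relates to itself), so the schema is valid here.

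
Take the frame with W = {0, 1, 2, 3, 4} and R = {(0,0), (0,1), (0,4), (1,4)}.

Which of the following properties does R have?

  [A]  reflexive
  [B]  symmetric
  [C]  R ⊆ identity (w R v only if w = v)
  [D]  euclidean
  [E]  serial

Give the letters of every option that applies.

(A) not reflexive: not 1 R 1.
(B) not symmetric: 0 R 1 but not 1 R 0.
(C) not ⊆ identity: 0 R 1 with 0 ≠ 1.
(D) not euclidean: 0 R 1 and 0 R 0 but not 1 R 0.
(E) not serial: 2 has no R-successor.

none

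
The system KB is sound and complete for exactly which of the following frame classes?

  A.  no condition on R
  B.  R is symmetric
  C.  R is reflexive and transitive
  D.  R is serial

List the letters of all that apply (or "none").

B

(A) this class determines K, not KB.
(B) KB is sound and complete for exactly this class.
(C) this class determines S4, not KB.
(D) this class determines D, not KB.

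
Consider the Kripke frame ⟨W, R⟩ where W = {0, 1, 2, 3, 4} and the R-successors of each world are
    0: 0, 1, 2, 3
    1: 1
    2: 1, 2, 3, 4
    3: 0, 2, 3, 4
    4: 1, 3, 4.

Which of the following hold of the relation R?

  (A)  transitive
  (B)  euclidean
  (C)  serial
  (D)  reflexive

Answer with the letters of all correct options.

(A) not transitive: 0 R 2 and 2 R 4 but not 0 R 4.
(B) not euclidean: 0 R 1 and 0 R 0 but not 1 R 0.
(C) serial: every world has an R-successor.
(D) reflexive: each world relates to itself.

C, D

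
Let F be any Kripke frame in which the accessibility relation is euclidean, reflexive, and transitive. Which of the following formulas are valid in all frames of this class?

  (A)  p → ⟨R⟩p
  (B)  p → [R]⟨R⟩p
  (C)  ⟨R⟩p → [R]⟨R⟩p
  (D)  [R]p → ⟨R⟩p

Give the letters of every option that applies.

A, B, C, D

A relation that is euclidean, reflexive, and transitive is also serial and symmetric.
(A) p → ⟨R⟩p is the dual of axiom T; it is valid on a frame exactly when R is reflexive. Every such R is reflexive, so valid.
(B) p → [R]⟨R⟩p is axiom B; it is valid on a frame exactly when R is symmetric. Every such R is symmetric, so valid.
(C) ⟨R⟩p → [R]⟨R⟩p (axiom 5) characterises the euclidean frames. Every such R is euclidean — valid.
(D) [R]p → ⟨R⟩p is axiom D, which corresponds to seriality. Every such R is serial — valid.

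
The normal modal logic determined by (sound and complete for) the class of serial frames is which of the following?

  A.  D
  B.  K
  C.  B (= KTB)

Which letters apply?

(A) D is determined by exactly this class.
(B) K is determined by the class of arbitrary frames.
(C) B (= KTB) is determined by the class of reflexive and symmetric frames.

A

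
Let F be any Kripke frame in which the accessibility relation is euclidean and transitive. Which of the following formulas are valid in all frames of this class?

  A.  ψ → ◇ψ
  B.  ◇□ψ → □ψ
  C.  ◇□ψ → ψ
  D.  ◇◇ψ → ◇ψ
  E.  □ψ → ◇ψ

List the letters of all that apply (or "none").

B, D

(A) ψ → ◇ψ is the dual of axiom T, which corresponds to reflexivity. Such an R need not be reflexive — not valid.
(B) ◇□ψ → □ψ (the dual of axiom 5) characterises the euclidean frames. Every such R is euclidean — valid.
(C) ◇□ψ → ψ (the dual of axiom B) characterises the symmetric frames. Such an R need not be symmetric — not valid.
(D) the dual of axiom 4: valid iff R is transitive. Every such R is transitive — valid.
(E) □ψ → ◇ψ (axiom D) characterises the serial frames. Such an R need not be serial — not valid.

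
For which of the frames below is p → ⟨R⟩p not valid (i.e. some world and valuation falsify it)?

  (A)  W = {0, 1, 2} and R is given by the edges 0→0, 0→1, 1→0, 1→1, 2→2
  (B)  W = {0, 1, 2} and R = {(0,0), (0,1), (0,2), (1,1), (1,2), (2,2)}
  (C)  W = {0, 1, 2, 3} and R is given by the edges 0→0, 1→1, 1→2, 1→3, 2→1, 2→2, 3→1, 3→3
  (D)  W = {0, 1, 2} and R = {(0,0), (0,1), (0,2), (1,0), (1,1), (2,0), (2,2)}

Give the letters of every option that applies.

none

The schema p → ⟨R⟩p is the dual of axiom T; it is valid on a frame iff R is reflexive.
(A) R is reflexive (each world relates to itself), so the schema is valid here.
(B) R is reflexive (each world relates to itself), so the schema is valid here.
(C) R is reflexive (each world relates to itself), so the schema is valid here.
(D) R is reflexive (each world relates to itself), so the schema is valid here.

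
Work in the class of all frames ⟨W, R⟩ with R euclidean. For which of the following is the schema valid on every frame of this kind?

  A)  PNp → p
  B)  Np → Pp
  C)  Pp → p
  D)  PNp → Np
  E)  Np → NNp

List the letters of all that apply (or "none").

(A) PNp → p (the dual of axiom B) characterises the symmetric frames. Such an R need not be symmetric — not valid.
(B) Np → Pp is axiom D, which corresponds to seriality. Such an R need not be serial — not valid.
(C) Pp → p is the converse of T; it holds exactly when R ⊆ identity. Such an R need not be a subset of the identity — not valid.
(D) the dual of axiom 5: valid iff R is euclidean. Every such R is euclidean — valid.
(E) Np → NNp (axiom 4) characterises the transitive frames. Such an R need not be transitive — not valid.

D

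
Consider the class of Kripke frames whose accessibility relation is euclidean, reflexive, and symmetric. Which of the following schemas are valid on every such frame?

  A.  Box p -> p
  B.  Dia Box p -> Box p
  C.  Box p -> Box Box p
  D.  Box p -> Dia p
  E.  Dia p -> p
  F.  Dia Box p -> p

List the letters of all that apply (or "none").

A relation that is euclidean, reflexive, and symmetric is also serial and transitive.
(A) Box p -> p (axiom T) characterises the reflexive frames. Every such R is reflexive — valid.
(B) the dual of axiom 5: valid iff R is euclidean. Every such R is euclidean — valid.
(C) Box p -> Box Box p (axiom 4) characterises the transitive frames. Every such R is transitive — valid.
(D) Box p -> Dia p (axiom D) characterises the serial frames. Every such R is serial — valid.
(E) Dia p -> p is valid only on frames where every R-edge is a self-loop. Such an R need not be a subset of the identity — not valid.
(F) the dual of axiom B: valid iff R is symmetric. Every such R is symmetric — valid.

A, B, C, D, F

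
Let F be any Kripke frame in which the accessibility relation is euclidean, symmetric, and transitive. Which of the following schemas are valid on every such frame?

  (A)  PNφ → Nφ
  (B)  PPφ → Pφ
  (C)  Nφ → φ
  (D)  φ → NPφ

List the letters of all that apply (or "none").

A, B, D

(A) PNφ → Nφ is the dual of axiom 5; it is valid on a frame exactly when R is euclidean. Every such R is euclidean, so valid.
(B) PPφ → Pφ (the dual of axiom 4) characterises the transitive frames. Every such R is transitive — valid.
(C) Nφ → φ (axiom T) characterises the reflexive frames. Such an R need not be reflexive — not valid.
(D) axiom B: valid iff R is symmetric. Every such R is symmetric — valid.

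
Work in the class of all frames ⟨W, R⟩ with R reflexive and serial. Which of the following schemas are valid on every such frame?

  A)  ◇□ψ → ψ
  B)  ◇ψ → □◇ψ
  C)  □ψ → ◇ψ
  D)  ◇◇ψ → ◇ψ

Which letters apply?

(A) ◇□ψ → ψ is the dual of axiom B, which corresponds to symmetry. Such an R need not be symmetric — not valid.
(B) ◇ψ → □◇ψ (axiom 5) characterises the euclidean frames. Such an R need not be euclidean — not valid.
(C) □ψ → ◇ψ is axiom D; it is valid on a frame exactly when R is serial. Every such R is serial, so valid.
(D) ◇◇ψ → ◇ψ is the dual of axiom 4; it is valid on a frame exactly when R is transitive. Such an R need not be transitive, so not valid.

C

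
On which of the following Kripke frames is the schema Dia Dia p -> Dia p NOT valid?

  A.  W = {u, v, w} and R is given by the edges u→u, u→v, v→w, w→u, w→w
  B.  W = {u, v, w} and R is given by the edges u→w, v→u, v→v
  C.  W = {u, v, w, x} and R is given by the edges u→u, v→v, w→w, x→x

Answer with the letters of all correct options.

A, B

The schema Dia Dia p -> Dia p is the dual of axiom 4; it is valid on a frame iff R is transitive.
(A) R is not transitive (u R v and v R w but not u R w), so the schema fails here.
(B) R is not transitive (v R u and u R w but not v R w), so the schema fails here.
(C) R is transitive (R is closed under composition), so the schema is valid here.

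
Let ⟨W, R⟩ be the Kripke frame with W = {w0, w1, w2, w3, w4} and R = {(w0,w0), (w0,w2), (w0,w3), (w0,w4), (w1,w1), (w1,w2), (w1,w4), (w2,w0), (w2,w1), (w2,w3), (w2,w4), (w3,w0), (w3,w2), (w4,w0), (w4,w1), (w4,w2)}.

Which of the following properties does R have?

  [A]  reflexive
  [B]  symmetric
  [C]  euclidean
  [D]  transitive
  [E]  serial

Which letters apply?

(A) not reflexive: not w2 R w2.
(B) symmetric: every R-edge is matched by its reverse.
(C) not euclidean: w0 R w3 and w0 R w4 but not w3 R w4.
(D) not transitive: w0 R w2 and w2 R w1 but not w0 R w1.
(E) serial: every world has an R-successor.

B, E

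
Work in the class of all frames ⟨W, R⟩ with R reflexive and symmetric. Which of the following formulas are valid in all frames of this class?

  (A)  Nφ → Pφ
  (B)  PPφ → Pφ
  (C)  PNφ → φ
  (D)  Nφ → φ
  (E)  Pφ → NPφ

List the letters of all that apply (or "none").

Reflexive relations are serial.
(A) Nφ → Pφ (axiom D) characterises the serial frames. Every such R is serial — valid.
(B) the dual of axiom 4: valid iff R is transitive. Such an R need not be transitive — not valid.
(C) PNφ → φ (the dual of axiom B) characterises the symmetric frames. Every such R is symmetric — valid.
(D) axiom T: valid iff R is reflexive. Every such R is reflexive — valid.
(E) Pφ → NPφ (axiom 5) characterises the euclidean frames. Such an R need not be euclidean — not valid.

A, C, D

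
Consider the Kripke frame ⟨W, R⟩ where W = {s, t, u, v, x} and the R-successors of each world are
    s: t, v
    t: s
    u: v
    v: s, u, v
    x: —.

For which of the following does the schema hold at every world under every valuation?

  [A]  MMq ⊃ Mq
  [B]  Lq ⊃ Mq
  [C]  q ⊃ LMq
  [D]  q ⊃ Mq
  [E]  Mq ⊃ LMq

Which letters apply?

C

R is not reflexive: not s R s.
R is symmetric: every R-edge is matched by its reverse.
R is not transitive: s R t and t R s but not s R s.
R is not euclidean: s R t and s R v but not t R v.
R is not serial: x has no R-successor.
(A) the dual of axiom 4: valid iff R is transitive. R is not transitive — not valid.
(B) Lq ⊃ Mq is axiom D, which corresponds to seriality. R is not serial — not valid.
(C) axiom B: valid iff R is symmetric. R is symmetric — valid.
(D) q ⊃ Mq (the dual of axiom T) characterises the reflexive frames. R is not reflexive — not valid.
(E) Mq ⊃ LMq is axiom 5; it is valid on a frame exactly when R is euclidean. R is not euclidean, so not valid.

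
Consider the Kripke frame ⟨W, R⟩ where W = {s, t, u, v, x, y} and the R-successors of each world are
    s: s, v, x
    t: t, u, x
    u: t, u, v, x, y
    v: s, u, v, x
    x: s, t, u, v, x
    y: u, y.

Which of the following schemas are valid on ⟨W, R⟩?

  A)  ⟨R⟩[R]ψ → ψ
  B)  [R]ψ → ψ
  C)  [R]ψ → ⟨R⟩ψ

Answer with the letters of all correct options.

R is reflexive: each world relates to itself.
R is symmetric: every R-edge is matched by its reverse.
R is serial: every world has an R-successor.
(A) ⟨R⟩[R]ψ → ψ is the dual of axiom B; it is valid on a frame exactly when R is symmetric. R is symmetric, so valid.
(B) [R]ψ → ψ is axiom T; it is valid on a frame exactly when R is reflexive. R is reflexive, so valid.
(C) [R]ψ → ⟨R⟩ψ (axiom D) characterises the serial frames. R is serial — valid.

A, B, C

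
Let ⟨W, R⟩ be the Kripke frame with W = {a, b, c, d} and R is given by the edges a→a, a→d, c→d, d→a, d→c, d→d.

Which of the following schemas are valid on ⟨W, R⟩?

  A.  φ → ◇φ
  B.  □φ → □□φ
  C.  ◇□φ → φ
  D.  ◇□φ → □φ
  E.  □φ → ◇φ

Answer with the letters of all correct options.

C

R is not reflexive: not b R b.
R is symmetric: every R-edge is matched by its reverse.
R is not transitive: a R d and d R c but not a R c.
R is not euclidean: d R a and d R c but not a R c.
R is not serial: b has no R-successor.
(A) φ → ◇φ (the dual of axiom T) characterises the reflexive frames. R is not reflexive — not valid.
(B) □φ → □□φ is axiom 4; it is valid on a frame exactly when R is transitive. R is not transitive, so not valid.
(C) ◇□φ → φ (the dual of axiom B) characterises the symmetric frames. R is symmetric — valid.
(D) ◇□φ → □φ is the dual of axiom 5, which corresponds to the euclidean property. R is not euclidean — not valid.
(E) □φ → ◇φ is axiom D; it is valid on a frame exactly when R is serial. R is not serial, so not valid.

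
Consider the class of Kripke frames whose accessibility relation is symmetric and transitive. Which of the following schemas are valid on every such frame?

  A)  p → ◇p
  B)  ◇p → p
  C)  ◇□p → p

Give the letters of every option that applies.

C

A symmetric transitive relation is euclidean (uRv and uRw give vRu by symmetry, then vRw by transitivity).
(A) the dual of axiom T: valid iff R is reflexive. Such an R need not be reflexive — not valid.
(B) ◇p → p (the converse of T) corresponds to R being a subset of the identity. Such an R need not be a subset of the identity, so not valid.
(C) ◇□p → p is the dual of axiom B, which corresponds to symmetry. Every such R is symmetric — valid.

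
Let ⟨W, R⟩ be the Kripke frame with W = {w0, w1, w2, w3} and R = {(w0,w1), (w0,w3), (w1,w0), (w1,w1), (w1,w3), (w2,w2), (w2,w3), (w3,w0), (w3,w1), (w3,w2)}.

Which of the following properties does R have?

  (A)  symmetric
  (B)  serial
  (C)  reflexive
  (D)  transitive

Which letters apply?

A, B

(A) symmetric: every R-edge is matched by its reverse.
(B) serial: every world has an R-successor.
(C) not reflexive: not w0 R w0.
(D) not transitive: w0 R w1 and w1 R w0 but not w0 R w0.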